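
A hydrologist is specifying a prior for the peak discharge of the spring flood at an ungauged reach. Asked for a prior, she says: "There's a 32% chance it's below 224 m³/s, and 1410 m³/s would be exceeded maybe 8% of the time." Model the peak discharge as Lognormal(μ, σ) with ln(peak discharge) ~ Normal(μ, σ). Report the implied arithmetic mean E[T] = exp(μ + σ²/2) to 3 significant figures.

E[T] ≈ 575 m³/s

If T ~ Lognormal(μ,σ) then ln T ~ Normal(μ,σ), so the p-quantile of ln T is μ + z_p·σ.
ln(224) = 5.412 and ln(1410) = 7.251; z_{0.32} = -0.4677, z_{0.92} = 1.405.
σ = (7.251 − 5.412)/(1.405 − (-0.4677)) = 0.982.
μ = 5.412 − (-0.4677)·0.982 = 5.871.
E[T] = exp(μ + σ²/2) = exp(5.871 + 0.4825) = 575 m³/s.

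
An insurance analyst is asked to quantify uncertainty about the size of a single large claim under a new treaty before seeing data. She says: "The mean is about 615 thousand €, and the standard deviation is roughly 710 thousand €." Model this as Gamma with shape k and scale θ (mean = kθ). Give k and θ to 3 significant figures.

k ≈ 0.75, θ ≈ 820

For Gamma(k, scale θ): mean = kθ, variance = kθ², so CV = 1/√k.
CV = SD/mean = 710/615 = 1.154, hence k = 1/CV² = 0.75.
Then θ = mean/k = 615/0.75 = 820.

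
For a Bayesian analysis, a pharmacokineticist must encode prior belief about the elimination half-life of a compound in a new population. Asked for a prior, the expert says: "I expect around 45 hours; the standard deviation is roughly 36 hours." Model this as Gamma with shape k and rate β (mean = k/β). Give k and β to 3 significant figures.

For Gamma(k, rate β): mean = k/β, variance = k/β², so CV = 1/√k.
CV = SD/mean = 36/45 = 0.8, hence k = 1/CV² = 1.56.
Then β = k/mean = 1.56/45 = 0.0347.

k ≈ 1.56, β ≈ 0.0347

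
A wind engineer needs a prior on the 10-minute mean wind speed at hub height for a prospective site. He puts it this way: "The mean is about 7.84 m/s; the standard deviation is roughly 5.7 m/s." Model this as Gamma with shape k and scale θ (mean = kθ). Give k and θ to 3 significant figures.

For Gamma(k, scale θ): mean = kθ, variance = kθ², so CV = 1/√k.
CV = SD/mean = 5.7/7.84 = 0.727, hence k = 1/CV² = 1.89.
Then θ = mean/k = 7.84/1.89 = 4.14.

k ≈ 1.89, θ ≈ 4.14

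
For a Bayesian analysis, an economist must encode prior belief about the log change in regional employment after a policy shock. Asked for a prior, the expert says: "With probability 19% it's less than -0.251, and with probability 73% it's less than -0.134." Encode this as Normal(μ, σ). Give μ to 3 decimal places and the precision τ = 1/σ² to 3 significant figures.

For Normal(μ,σ), the p-quantile is μ + z_p·σ. Here z_{0.19} = -0.8779, z_{0.73} = 0.6128.
So -0.251 = μ − 0.8779σ and -0.134 = μ + 0.6128σ.
Subtracting: σ = (-0.134 − -0.251)/(0.6128 − (-0.8779)) = 0.078.
Then μ = -0.251 − (-0.8779)·0.078 = -0.182.
Precision τ = 1/σ² = 1/0.07849² = 162.

μ = -0.182, τ = 162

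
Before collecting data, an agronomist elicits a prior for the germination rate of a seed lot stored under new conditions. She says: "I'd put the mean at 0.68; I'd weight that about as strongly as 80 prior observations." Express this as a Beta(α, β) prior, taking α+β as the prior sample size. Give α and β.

Under the effective-sample-size interpretation, Beta(α, β) has prior mean α/(α+β) and prior sample size α+β.
So α+β = 80 and α/(α+β) = 0.68, giving α = 0.68·80 = 54.4 and β = 80 − 54.4 = 25.6.

α = 54.4, β = 25.6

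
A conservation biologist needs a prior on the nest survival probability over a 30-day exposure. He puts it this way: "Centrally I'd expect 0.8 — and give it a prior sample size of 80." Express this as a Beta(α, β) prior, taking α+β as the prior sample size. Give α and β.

α = 64, β = 16

Under the effective-sample-size interpretation, Beta(α, β) has prior mean α/(α+β) and prior sample size α+β.
So α+β = 80 and α/(α+β) = 0.8, giving α = 0.8·80 = 64 and β = 80 − 64 = 16.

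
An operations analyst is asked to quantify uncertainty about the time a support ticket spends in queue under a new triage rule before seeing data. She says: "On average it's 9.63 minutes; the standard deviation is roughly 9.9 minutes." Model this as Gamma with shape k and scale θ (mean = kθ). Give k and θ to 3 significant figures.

k ≈ 0.946, θ ≈ 10.2

For Gamma(k, scale θ): mean = kθ, variance = kθ², so CV = 1/√k.
CV = SD/mean = 9.9/9.63 = 1.028, hence k = 1/CV² = 0.946.
Then θ = mean/k = 9.63/0.946 = 10.2.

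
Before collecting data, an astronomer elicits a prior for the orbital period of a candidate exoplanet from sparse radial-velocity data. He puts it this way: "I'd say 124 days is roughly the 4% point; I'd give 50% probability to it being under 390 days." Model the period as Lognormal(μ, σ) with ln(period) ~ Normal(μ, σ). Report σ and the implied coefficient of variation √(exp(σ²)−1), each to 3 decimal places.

If T ~ Lognormal(μ,σ) then ln T ~ Normal(μ,σ), so the p-quantile of ln T is μ + z_p·σ.
ln(124) = 4.82 and ln(390) = 5.966; z_{0.04} = -1.751, z_{0.5} = 0.
σ = (5.966 − 4.82)/(0 − (-1.751)) = 0.655.
μ = 4.82 − (-1.751)·0.655 = 5.966.
CV = √(exp(σ²)−1) = √(exp(0.4284)−1) = 0.731.

σ ≈ 0.655, CV ≈ 0.731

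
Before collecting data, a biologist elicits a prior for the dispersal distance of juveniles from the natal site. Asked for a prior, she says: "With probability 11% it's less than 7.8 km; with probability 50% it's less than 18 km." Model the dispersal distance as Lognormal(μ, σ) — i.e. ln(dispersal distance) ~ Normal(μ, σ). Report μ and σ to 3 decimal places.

If T ~ Lognormal(μ,σ) then ln T ~ Normal(μ,σ), so the p-quantile of ln T is μ + z_p·σ.
ln(7.8) = 2.054 and ln(18) = 2.89; z_{0.11} = -1.227, z_{0.5} = 0.
σ = (2.89 − 2.054)/(0 − (-1.227)) = 0.682.
μ = 2.054 − (-1.227)·0.682 = 2.890.

μ ≈ 2.890, σ ≈ 0.682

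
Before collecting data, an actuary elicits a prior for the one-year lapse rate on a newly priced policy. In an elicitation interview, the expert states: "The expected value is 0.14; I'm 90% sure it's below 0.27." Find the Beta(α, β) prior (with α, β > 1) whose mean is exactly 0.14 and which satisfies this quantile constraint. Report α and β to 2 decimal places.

α ≈ 1.78, β ≈ 10.94

With mean 0.14 fixed, write α = 0.14s, β = 0.86s where s = α+β.
Need P(θ < 0.27) = 0.9 under Beta(0.14s, 0.86s). Normal approximation: (q−m)/√(m(1−m)/s) ≈ z_{0.9} = 1.28, so s ≈ 0.14·0.86·(1.28)²/(0.27−0.14)² = 11.7.
At s = 11.7: P(θ<0.27) ≈ 0.893. Adjusting to match 0.9 gives s ≈ 12.72.
So α = 0.14·12.72 ≈ 1.78, β = 0.86·12.72 ≈ 10.94.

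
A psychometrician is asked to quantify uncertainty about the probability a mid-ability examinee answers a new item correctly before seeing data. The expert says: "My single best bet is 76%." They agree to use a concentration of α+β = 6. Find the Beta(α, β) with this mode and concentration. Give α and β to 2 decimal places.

α = 4.04, β = 1.96

For α,β > 1 the Beta mode is (α−1)/(α+β−2). With α+β = 6, the mode is (α−1)/4.
Set (α−1)/4 = 0.76 → α = 1 + 0.76·4 = 4.04.
β = 6 − α = 1.96.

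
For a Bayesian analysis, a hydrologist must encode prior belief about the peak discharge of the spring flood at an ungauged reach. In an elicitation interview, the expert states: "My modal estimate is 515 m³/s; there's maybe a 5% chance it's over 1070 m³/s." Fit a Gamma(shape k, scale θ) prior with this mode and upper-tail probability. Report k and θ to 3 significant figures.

Gamma(k,θ) with k>1 has mode (k−1)θ, so θ = 515/(k−1).
Need P(X < 1070) = 0.95 with θ tied to k this way. Start at k = 2, θ = 515: P(X<1070) ≈ 0.615.
Too low — raise k to concentrate. Iterating converges to k ≈ 6.17.
Then θ = 515/(6.17−1) ≈ 99.6.

k ≈ 6.17, θ ≈ 99.6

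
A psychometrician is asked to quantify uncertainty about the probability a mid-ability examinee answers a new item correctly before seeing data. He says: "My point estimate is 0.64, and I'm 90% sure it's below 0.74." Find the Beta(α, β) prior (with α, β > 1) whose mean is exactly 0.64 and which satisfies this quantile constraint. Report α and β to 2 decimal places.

α ≈ 23.12, β ≈ 13.01

With mean 0.64 fixed, write α = 0.64s, β = 0.36s where s = α+β.
Need P(θ < 0.74) = 0.9 under Beta(0.64s, 0.36s). Normal approximation: (q−m)/√(m(1−m)/s) ≈ z_{0.9} = 1.28, so s ≈ 0.64·0.36·(1.28)²/(0.74−0.64)² = 37.8.
At s = 37.8: P(θ<0.74) ≈ 0.905. Adjusting to match 0.9 gives s ≈ 36.13.
So α = 0.64·36.13 ≈ 23.12, β = 0.36·36.13 ≈ 13.01.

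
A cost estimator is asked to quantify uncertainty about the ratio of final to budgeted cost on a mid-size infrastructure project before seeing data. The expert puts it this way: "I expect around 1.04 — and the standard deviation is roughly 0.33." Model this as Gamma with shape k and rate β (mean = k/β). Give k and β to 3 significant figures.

For Gamma(k, rate β): mean = k/β, variance = k/β², so CV = 1/√k.
CV = SD/mean = 0.33/1.04 = 0.3173, hence k = 1/CV² = 9.93.
Then β = k/mean = 9.93/1.04 = 9.55.

k ≈ 9.93, β ≈ 9.55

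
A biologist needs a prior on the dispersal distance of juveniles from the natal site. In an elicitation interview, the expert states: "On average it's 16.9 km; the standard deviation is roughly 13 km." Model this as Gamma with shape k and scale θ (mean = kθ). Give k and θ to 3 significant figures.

k ≈ 1.69, θ ≈ 10

For Gamma(k, scale θ): mean = kθ, variance = kθ², so CV = 1/√k.
CV = SD/mean = 13/16.9 = 0.7692, hence k = 1/CV² = 1.69.
Then θ = mean/k = 16.9/1.69 = 10.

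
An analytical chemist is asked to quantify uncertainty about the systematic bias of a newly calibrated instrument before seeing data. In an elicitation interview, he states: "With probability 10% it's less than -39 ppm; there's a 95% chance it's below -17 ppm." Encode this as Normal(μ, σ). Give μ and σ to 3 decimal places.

μ = -29.366, σ = 7.518

For Normal(μ,σ), the p-quantile is μ + z_p·σ. Here z_{0.1} = -1.282, z_{0.95} = 1.645.
So -39 = μ − 1.282σ and -17 = μ + 1.645σ.
Subtracting: σ = (-17 − -39)/(1.645 − (-1.282)) = 7.518.
Then μ = -39 − (-1.282)·7.518 = -29.366.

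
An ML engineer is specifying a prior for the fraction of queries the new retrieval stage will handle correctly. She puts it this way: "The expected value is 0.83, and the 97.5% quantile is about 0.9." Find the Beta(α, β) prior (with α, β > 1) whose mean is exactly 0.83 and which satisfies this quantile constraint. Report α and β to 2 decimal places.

α ≈ 74.30, β ≈ 15.22

With mean 0.83 fixed, write α = 0.83s, β = 0.17s where s = α+β.
Need P(θ < 0.9) = 0.975 under Beta(0.83s, 0.17s). Normal approximation: (q−m)/√(m(1−m)/s) ≈ z_{0.975} = 1.96, so s ≈ 0.83·0.17·(1.96)²/(0.9−0.83)² = 110.6.
At s = 110.6: P(θ<0.9) ≈ 0.986. Adjusting to match 0.975 gives s ≈ 89.52.
So α = 0.83·89.52 ≈ 74.30, β = 0.17·89.52 ≈ 15.22.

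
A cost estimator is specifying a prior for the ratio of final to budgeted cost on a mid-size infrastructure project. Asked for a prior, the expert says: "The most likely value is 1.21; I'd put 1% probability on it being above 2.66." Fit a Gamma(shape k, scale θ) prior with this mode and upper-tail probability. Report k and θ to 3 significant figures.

Gamma(k,θ) with k>1 has mode (k−1)θ, so θ = 1.21/(k−1).
Need P(X < 2.66) = 0.99 with θ tied to k this way. Start at k = 2, θ = 1.21: P(X<2.66) ≈ 0.645.
Too low — raise k to concentrate. Iterating converges to k ≈ 8.77.
Then θ = 1.21/(8.77−1) ≈ 0.156.

k ≈ 8.77, θ ≈ 0.156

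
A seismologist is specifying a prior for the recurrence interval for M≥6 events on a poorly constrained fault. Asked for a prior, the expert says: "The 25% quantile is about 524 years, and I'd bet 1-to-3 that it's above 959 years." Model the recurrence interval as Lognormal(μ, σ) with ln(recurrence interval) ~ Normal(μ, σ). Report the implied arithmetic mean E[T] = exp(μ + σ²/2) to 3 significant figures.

E[T] ≈ 784 years

If T ~ Lognormal(μ,σ) then ln T ~ Normal(μ,σ), so the p-quantile of ln T is μ + z_p·σ.
ln(524) = 6.261 and ln(959) = 6.866; z_{0.25} = -0.6745, z_{0.75} = 0.6745.
σ = (6.866 − 6.261)/(0.6745 − (-0.6745)) = 0.448.
μ = 6.261 − (-0.6745)·0.448 = 6.564.
E[T] = exp(μ + σ²/2) = exp(6.564 + 0.1004) = 784 years.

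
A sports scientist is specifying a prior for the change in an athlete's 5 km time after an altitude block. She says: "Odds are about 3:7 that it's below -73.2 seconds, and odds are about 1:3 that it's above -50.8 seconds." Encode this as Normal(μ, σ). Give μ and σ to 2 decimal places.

For Normal(μ,σ), the p-quantile is μ + z_p·σ. Here z_{0.3} = -0.5244, z_{0.75} = 0.6745.
So -73.2 = μ − 0.5244σ and -50.8 = μ + 0.6745σ.
Subtracting: σ = (-50.8 − -73.2)/(0.6745 − (-0.5244)) = 18.68.
Then μ = -73.2 − (-0.5244)·18.68 = -63.40.

μ = -63.40, σ = 18.68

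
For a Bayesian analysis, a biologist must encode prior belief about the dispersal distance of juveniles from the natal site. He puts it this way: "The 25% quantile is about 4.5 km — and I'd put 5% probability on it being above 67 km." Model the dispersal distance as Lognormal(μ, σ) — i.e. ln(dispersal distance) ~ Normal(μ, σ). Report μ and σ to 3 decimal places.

If T ~ Lognormal(μ,σ) then ln T ~ Normal(μ,σ), so the p-quantile of ln T is μ + z_p·σ.
ln(4.5) = 1.504 and ln(67) = 4.205; z_{0.25} = -0.6745, z_{0.95} = 1.645.
σ = (4.205 − 1.504)/(1.645 − (-0.6745)) = 1.164.
μ = 1.504 − (-0.6745)·1.164 = 2.289.

μ ≈ 2.289, σ ≈ 1.164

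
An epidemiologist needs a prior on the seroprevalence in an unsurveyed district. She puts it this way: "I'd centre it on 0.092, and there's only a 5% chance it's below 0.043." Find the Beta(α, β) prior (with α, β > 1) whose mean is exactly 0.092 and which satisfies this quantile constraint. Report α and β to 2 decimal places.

With mean 0.092 fixed, write α = 0.092s, β = 0.908s where s = α+β.
Need P(θ < 0.043) = 0.05 under Beta(0.092s, 0.908s). Normal approximation: (q−m)/√(m(1−m)/s) ≈ z_{0.05} = -1.64, so s ≈ 0.092·0.908·(-1.64)²/(0.043−0.092)² = 94.1.
At s = 94.1: P(θ<0.043) ≈ 0.026. Adjusting to match 0.05 gives s ≈ 70.30.
So α = 0.092·70.30 ≈ 6.47, β = 0.908·70.30 ≈ 63.83.

α ≈ 6.47, β ≈ 63.83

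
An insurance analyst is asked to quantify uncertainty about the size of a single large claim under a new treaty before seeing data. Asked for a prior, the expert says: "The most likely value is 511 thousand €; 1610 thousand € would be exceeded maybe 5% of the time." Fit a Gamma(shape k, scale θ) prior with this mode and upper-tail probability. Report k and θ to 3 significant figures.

k ≈ 3, θ ≈ 256

Gamma(k,θ) with k>1 has mode (k−1)θ, so θ = 511/(k−1).
Need P(X < 1610) = 0.95 with θ tied to k this way. Start at k = 2, θ = 511: P(X<1610) ≈ 0.822.
Too low — raise k to concentrate. Iterating converges to k ≈ 3.
Then θ = 511/(3−1) ≈ 256.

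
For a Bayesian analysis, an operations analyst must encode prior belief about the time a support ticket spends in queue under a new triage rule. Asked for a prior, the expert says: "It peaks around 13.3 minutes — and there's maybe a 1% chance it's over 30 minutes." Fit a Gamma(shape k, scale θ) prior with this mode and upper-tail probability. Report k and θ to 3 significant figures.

k ≈ 8.25, θ ≈ 1.83

Gamma(k,θ) with k>1 has mode (k−1)θ, so θ = 13.3/(k−1).
Need P(X < 30) = 0.99 with θ tied to k this way. Start at k = 2, θ = 13.3: P(X<30) ≈ 0.659.
Too low — raise k to concentrate. Iterating converges to k ≈ 8.25.
Then θ = 13.3/(8.25−1) ≈ 1.83.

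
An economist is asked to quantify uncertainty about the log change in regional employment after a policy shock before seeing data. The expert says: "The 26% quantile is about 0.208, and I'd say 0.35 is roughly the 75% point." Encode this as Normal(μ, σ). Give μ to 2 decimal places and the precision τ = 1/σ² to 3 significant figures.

μ = 0.28, τ = 86.1

For Normal(μ,σ), the p-quantile is μ + z_p·σ. Here z_{0.26} = -0.6433, z_{0.75} = 0.6745.
So 0.208 = μ − 0.6433σ and 0.35 = μ + 0.6745σ.
Subtracting: σ = (0.35 − 0.208)/(0.6745 − (-0.6433)) = 0.11.
Then μ = 0.208 − (-0.6433)·0.11 = 0.28.
Precision τ = 1/σ² = 1/0.1078² = 86.1.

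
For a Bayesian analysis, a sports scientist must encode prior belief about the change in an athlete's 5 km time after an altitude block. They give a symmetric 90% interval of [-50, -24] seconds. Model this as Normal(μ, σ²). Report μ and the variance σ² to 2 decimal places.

A symmetric 90% interval runs μ ± z·σ with z = 1.645.
Half-width = 13, so σ = 13/1.645 = 7.903 and σ² = 62.46.
μ is the interval midpoint, -37.00.

μ = -37.00, σ² = 62.46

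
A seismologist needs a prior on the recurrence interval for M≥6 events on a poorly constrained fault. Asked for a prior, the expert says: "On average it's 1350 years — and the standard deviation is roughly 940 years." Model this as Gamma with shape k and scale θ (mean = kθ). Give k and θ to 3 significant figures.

For Gamma(k, scale θ): mean = kθ, variance = kθ², so CV = 1/√k.
CV = SD/mean = 940/1350 = 0.6963, hence k = 1/CV² = 2.06.
Then θ = mean/k = 1350/2.06 = 655.

k ≈ 2.06, θ ≈ 655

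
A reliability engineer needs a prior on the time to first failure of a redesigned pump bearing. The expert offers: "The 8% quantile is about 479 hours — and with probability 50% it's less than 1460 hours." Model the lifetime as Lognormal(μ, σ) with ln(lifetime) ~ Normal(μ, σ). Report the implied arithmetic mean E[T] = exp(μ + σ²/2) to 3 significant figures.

If T ~ Lognormal(μ,σ) then ln T ~ Normal(μ,σ), so the p-quantile of ln T is μ + z_p·σ.
ln(479) = 6.172 and ln(1460) = 7.286; z_{0.08} = -1.405, z_{0.5} = 0.
σ = (7.286 − 6.172)/(0 − (-1.405)) = 0.793.
μ = 6.172 − (-1.405)·0.793 = 7.286.
E[T] = exp(μ + σ²/2) = exp(7.286 + 0.3146) = 2000 hours.

E[T] ≈ 2000 hours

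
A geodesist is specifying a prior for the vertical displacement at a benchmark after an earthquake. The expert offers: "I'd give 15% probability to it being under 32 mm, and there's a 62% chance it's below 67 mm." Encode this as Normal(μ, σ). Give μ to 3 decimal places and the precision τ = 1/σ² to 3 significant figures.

μ = 59.032, τ = 0.00147

The p-quantile of Normal(μ,σ) is μ + z_p·σ, with z_{0.15} = -1.036 and z_{0.62} = 0.3055.
Eliminate σ: μ = (z₂·x₁ − z₁·x₂)/(z₂ − z₁) = (0.3055·32 − (-1.036)·67)/1.342 = 59.032.
Then σ = (x₂ − x₁)/(z₂ − z₁) = (67 − 32)/1.342 = 26.082.
Precision τ = 1/σ² = 1/26.08² = 0.00147.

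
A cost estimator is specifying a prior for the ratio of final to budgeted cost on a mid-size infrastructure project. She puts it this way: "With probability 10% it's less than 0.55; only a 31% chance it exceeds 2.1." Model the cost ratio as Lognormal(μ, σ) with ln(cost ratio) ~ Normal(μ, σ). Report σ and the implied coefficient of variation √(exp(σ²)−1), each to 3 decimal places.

σ ≈ 0.754, CV ≈ 0.875

If T ~ Lognormal(μ,σ) then ln T ~ Normal(μ,σ), so the p-quantile of ln T is μ + z_p·σ.
ln(0.55) = -0.5978 and ln(2.1) = 0.7419; z_{0.1} = -1.282, z_{0.69} = 0.4959.
σ = (0.7419 − -0.5978)/(0.4959 − (-1.282)) = 0.754.
μ = -0.5978 − (-1.282)·0.754 = 0.368.
CV = √(exp(σ²)−1) = √(exp(0.5682)−1) = 0.875.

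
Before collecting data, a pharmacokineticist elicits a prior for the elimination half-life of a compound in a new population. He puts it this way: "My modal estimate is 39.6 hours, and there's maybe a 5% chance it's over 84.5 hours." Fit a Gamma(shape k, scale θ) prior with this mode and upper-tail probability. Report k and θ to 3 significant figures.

k ≈ 5.8, θ ≈ 8.25

Gamma(k,θ) with k>1 has mode (k−1)θ, so θ = 39.6/(k−1).
Need P(X < 84.5) = 0.95 with θ tied to k this way. Start at k = 2, θ = 39.6: P(X<84.5) ≈ 0.629.
Too low — raise k to concentrate. Iterating converges to k ≈ 5.8.
Then θ = 39.6/(5.8−1) ≈ 8.25.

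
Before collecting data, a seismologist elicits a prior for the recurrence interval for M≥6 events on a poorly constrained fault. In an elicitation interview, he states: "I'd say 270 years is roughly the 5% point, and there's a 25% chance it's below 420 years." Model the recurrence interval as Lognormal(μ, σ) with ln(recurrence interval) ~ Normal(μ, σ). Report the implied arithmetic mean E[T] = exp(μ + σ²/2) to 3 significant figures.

E[T] ≈ 633 years

If T ~ Lognormal(μ,σ) then ln T ~ Normal(μ,σ), so the p-quantile of ln T is μ + z_p·σ.
ln(270) = 5.598 and ln(420) = 6.04; z_{0.05} = -1.645, z_{0.25} = -0.6745.
σ = (6.04 − 5.598)/(-0.6745 − (-1.645)) = 0.455.
μ = 5.598 − (-1.645)·0.455 = 6.347.
E[T] = exp(μ + σ²/2) = exp(6.347 + 0.1037) = 633 years.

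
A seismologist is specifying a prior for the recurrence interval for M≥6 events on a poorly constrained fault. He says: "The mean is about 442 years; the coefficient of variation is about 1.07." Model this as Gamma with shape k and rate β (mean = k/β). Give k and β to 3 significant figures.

k ≈ 0.873, β ≈ 0.00198

For Gamma(k, rate β): mean = k/β, variance = k/β², so CV = 1/√k.
CV = 1.07, hence k = 1/CV² = 0.873.
Then β = k/mean = 0.873/442 = 0.00198.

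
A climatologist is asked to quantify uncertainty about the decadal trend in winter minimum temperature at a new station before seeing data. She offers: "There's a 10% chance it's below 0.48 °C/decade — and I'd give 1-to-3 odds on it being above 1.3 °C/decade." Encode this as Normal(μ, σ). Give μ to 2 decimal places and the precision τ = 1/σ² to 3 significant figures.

μ = 1.02, τ = 5.69

The p-quantile of Normal(μ,σ) is μ + z_p·σ, with z_{0.1} = -1.282 and z_{0.75} = 0.6745.
Eliminate σ: μ = (z₂·x₁ − z₁·x₂)/(z₂ − z₁) = (0.6745·0.48 − (-1.282)·1.3)/1.956 = 1.02.
Then σ = (x₂ − x₁)/(z₂ − z₁) = (1.3 − 0.48)/1.956 = 0.42.
Precision τ = 1/σ² = 1/0.4192² = 5.69.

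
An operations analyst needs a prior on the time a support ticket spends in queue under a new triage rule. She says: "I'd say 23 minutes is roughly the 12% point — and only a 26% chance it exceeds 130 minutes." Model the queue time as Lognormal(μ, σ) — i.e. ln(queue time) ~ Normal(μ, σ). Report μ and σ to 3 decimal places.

μ ≈ 4.255, σ ≈ 0.953

If T ~ Lognormal(μ,σ) then ln T ~ Normal(μ,σ), so the p-quantile of ln T is μ + z_p·σ.
ln(23) = 3.135 and ln(130) = 4.868; z_{0.12} = -1.175, z_{0.74} = 0.6433.
σ = (4.868 − 3.135)/(0.6433 − (-1.175)) = 0.953.
μ = 3.135 − (-1.175)·0.953 = 4.255.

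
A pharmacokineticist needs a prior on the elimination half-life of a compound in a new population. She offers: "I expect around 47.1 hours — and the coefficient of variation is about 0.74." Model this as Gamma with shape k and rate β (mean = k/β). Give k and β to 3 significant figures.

For Gamma(k, rate β): mean = k/β, variance = k/β², so CV = 1/√k.
CV = 0.74, hence k = 1/CV² = 1.83.
Then β = k/mean = 1.83/47.1 = 0.0388.

k ≈ 1.83, β ≈ 0.0388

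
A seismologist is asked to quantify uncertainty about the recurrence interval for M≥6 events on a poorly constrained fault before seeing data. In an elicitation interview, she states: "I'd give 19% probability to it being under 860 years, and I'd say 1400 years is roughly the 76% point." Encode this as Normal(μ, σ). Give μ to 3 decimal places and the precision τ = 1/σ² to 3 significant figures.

The p-quantile of Normal(μ,σ) is μ + z_p·σ, with z_{0.19} = -0.8779 and z_{0.76} = 0.7063.
Eliminate σ: μ = (z₂·x₁ − z₁·x₂)/(z₂ − z₁) = (0.7063·860 − (-0.8779)·1400)/1.584 = 1159.245.
Then σ = (x₂ − x₁)/(z₂ − z₁) = (1400 − 860)/1.584 = 340.866.
Precision τ = 1/σ² = 1/340.9² = 8.61e-06.

μ = 1159.245, τ = 8.61e-06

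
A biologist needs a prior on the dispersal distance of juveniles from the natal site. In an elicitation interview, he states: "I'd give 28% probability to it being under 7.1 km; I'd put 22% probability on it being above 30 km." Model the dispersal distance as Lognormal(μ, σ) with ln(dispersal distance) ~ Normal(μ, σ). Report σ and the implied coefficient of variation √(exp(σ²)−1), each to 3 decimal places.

If T ~ Lognormal(μ,σ) then ln T ~ Normal(μ,σ), so the p-quantile of ln T is μ + z_p·σ.
ln(7.1) = 1.96 and ln(30) = 3.401; z_{0.28} = -0.5828, z_{0.78} = 0.7722.
σ = (3.401 − 1.96)/(0.7722 − (-0.5828)) = 1.064.
μ = 1.96 − (-0.5828)·1.064 = 2.580.
CV = √(exp(σ²)−1) = √(exp(1.1311)−1) = 1.449.

σ ≈ 1.064, CV ≈ 1.449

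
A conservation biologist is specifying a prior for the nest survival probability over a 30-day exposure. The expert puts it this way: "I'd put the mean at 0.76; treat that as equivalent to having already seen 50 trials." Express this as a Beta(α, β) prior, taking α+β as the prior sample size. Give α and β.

α = 38, β = 12

Under the effective-sample-size interpretation, Beta(α, β) has prior mean α/(α+β) and prior sample size α+β.
So α+β = 50 and α/(α+β) = 0.76, giving α = 0.76·50 = 38 and β = 50 − 38 = 12.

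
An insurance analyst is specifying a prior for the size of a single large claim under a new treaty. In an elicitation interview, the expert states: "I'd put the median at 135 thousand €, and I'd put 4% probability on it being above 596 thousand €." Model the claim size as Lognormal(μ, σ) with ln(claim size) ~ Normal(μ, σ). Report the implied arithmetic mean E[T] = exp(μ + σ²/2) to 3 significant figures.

E[T] ≈ 193 thousand €

If T ~ Lognormal(μ,σ) then ln T ~ Normal(μ,σ), so the p-quantile of ln T is μ + z_p·σ.
ln(135) = 4.905 and ln(596) = 6.39; z_{0.5} = 0, z_{0.96} = 1.751.
σ = (6.39 − 4.905)/(1.751 − (0)) = 0.848.
μ = 4.905 − (0)·0.848 = 4.905.
E[T] = exp(μ + σ²/2) = exp(4.905 + 0.3597) = 193 thousand €.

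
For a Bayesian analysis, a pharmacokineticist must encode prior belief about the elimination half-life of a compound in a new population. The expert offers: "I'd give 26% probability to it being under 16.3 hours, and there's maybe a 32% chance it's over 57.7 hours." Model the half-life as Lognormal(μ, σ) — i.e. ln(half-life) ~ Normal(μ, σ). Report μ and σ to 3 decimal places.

If T ~ Lognormal(μ,σ) then ln T ~ Normal(μ,σ), so the p-quantile of ln T is μ + z_p·σ.
ln(16.3) = 2.791 and ln(57.7) = 4.055; z_{0.26} = -0.6433, z_{0.68} = 0.4677.
σ = (4.055 − 2.791)/(0.4677 − (-0.6433)) = 1.138.
μ = 2.791 − (-0.6433)·1.138 = 3.523.

μ ≈ 3.523, σ ≈ 1.138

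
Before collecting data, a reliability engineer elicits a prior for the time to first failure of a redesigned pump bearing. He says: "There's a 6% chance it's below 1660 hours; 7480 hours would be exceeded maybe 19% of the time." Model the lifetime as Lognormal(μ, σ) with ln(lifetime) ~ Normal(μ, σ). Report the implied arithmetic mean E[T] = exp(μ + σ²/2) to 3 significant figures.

E[T] ≈ 5260 hours

If T ~ Lognormal(μ,σ) then ln T ~ Normal(μ,σ), so the p-quantile of ln T is μ + z_p·σ.
ln(1660) = 7.415 and ln(7480) = 8.92; z_{0.06} = -1.555, z_{0.81} = 0.8779.
σ = (8.92 − 7.415)/(0.8779 − (-1.555)) = 0.619.
μ = 7.415 − (-1.555)·0.619 = 8.377.
E[T] = exp(μ + σ²/2) = exp(8.377 + 0.1915) = 5260 hours.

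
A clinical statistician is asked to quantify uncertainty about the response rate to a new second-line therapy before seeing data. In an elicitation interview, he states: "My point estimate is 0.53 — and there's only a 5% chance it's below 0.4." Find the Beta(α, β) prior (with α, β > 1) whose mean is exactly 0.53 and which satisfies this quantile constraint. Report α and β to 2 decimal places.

With mean 0.53 fixed, write α = 0.53s, β = 0.47s where s = α+β.
Need P(θ < 0.4) = 0.05 under Beta(0.53s, 0.47s). Normal approximation: (q−m)/√(m(1−m)/s) ≈ z_{0.05} = -1.64, so s ≈ 0.53·0.47·(-1.64)²/(0.4−0.53)² = 39.9.
At s = 39.9: P(θ<0.4) ≈ 0.049. Adjusting to match 0.05 gives s ≈ 39.54.
So α = 0.53·39.54 ≈ 20.96, β = 0.47·39.54 ≈ 18.58.

α ≈ 20.96, β ≈ 18.58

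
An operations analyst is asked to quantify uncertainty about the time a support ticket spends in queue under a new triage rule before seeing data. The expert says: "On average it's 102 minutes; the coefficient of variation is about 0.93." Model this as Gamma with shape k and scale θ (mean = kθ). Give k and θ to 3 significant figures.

For Gamma(k, scale θ): mean = kθ, variance = kθ², so CV = 1/√k.
CV = 0.93, hence k = 1/CV² = 1.16.
Then θ = mean/k = 102/1.16 = 88.2.

k ≈ 1.16, θ ≈ 88.2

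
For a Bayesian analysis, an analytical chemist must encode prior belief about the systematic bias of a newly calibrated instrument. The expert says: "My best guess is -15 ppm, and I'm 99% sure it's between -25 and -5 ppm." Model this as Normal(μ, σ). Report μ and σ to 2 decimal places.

μ = -15.00, σ = 3.88

A symmetric 99% interval runs μ ± z·σ with z = 2.576.
Half-width = 10, so σ = 10/2.576 = 3.88.
μ is the stated best guess, -15.00.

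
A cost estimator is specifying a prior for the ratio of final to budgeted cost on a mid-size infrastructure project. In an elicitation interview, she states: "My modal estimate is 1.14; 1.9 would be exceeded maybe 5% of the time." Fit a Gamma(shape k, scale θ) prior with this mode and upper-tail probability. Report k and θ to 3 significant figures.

Gamma(k,θ) with k>1 has mode (k−1)θ, so θ = 1.14/(k−1).
Need P(X < 1.9) = 0.95 with θ tied to k this way. Start at k = 2, θ = 1.14: P(X<1.9) ≈ 0.496.
Too low — raise k to concentrate. Iterating converges to k ≈ 11.7.
Then θ = 1.14/(11.7−1) ≈ 0.107.

k ≈ 11.7, θ ≈ 0.107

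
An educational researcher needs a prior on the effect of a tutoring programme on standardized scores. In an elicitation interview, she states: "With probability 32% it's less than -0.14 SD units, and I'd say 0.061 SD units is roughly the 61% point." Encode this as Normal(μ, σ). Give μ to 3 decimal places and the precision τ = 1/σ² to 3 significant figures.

μ = -0.014, τ = 13.8

The p-quantile of Normal(μ,σ) is μ + z_p·σ, with z_{0.32} = -0.4677 and z_{0.61} = 0.2793.
Eliminate σ: μ = (z₂·x₁ − z₁·x₂)/(z₂ − z₁) = (0.2793·-0.14 − (-0.4677)·0.061)/0.747 = -0.014.
Then σ = (x₂ − x₁)/(z₂ − z₁) = (0.061 − -0.14)/0.747 = 0.269.
Precision τ = 1/σ² = 1/0.2691² = 13.8.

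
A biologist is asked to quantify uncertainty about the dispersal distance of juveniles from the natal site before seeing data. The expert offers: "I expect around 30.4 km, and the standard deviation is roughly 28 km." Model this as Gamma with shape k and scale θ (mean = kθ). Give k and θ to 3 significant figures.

k ≈ 1.18, θ ≈ 25.8

For Gamma(k, scale θ): mean = kθ, variance = kθ², so CV = 1/√k.
CV = SD/mean = 28/30.4 = 0.9211, hence k = 1/CV² = 1.18.
Then θ = mean/k = 30.4/1.18 = 25.8.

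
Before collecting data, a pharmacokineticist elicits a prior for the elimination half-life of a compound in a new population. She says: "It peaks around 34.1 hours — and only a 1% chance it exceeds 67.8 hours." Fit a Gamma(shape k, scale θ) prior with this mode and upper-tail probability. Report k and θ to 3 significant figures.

k ≈ 11.4, θ ≈ 3.28

Gamma(k,θ) with k>1 has mode (k−1)θ, so θ = 34.1/(k−1).
Need P(X < 67.8) = 0.99 with θ tied to k this way. Start at k = 2, θ = 34.1: P(X<67.8) ≈ 0.591.
Too low — raise k to concentrate. Iterating converges to k ≈ 11.4.
Then θ = 34.1/(11.4−1) ≈ 3.28.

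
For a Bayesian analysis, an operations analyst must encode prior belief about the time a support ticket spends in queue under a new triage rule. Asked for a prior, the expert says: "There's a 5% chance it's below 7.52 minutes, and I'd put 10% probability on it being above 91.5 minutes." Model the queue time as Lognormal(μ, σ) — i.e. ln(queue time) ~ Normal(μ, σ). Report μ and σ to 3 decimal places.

μ ≈ 3.422, σ ≈ 0.854

If T ~ Lognormal(μ,σ) then ln T ~ Normal(μ,σ), so the p-quantile of ln T is μ + z_p·σ.
ln(7.52) = 2.018 and ln(91.5) = 4.516; z_{0.05} = -1.645, z_{0.9} = 1.282.
σ = (4.516 − 2.018)/(1.282 − (-1.645)) = 0.854.
μ = 2.018 − (-1.645)·0.854 = 3.422.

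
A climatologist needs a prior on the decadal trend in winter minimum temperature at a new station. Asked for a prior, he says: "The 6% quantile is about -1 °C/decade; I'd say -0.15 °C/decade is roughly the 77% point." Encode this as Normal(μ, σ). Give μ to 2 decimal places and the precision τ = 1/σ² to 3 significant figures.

μ = -0.42, τ = 7.28

For Normal(μ,σ), the p-quantile is μ + z_p·σ. Here z_{0.06} = -1.555, z_{0.77} = 0.7388.
So -1 = μ − 1.555σ and -0.15 = μ + 0.7388σ.
Subtracting: σ = (-0.15 − -1)/(0.7388 − (-1.555)) = 0.37.
Then μ = -1 − (-1.555)·0.37 = -0.42.
Precision τ = 1/σ² = 1/0.3706² = 7.28.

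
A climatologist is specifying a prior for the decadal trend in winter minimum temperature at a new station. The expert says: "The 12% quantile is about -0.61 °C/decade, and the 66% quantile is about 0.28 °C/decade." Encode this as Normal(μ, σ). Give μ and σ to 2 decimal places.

For Normal(μ,σ), the p-quantile is μ + z_p·σ. Here z_{0.12} = -1.175, z_{0.66} = 0.4125.
So -0.61 = μ − 1.175σ and 0.28 = μ + 0.4125σ.
Subtracting: σ = (0.28 − -0.61)/(0.4125 − (-1.175)) = 0.56.
Then μ = -0.61 − (-1.175)·0.56 = 0.05.

μ = 0.05, σ = 0.56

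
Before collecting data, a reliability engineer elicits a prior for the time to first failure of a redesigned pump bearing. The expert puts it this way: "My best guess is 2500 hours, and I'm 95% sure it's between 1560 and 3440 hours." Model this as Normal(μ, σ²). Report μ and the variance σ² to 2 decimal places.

μ = 2500.00, σ² = 230016.78

A symmetric 95% interval runs μ ± z·σ with z = 1.96.
Half-width = 940, so σ = 940/1.96 = 479.601 and σ² = 230016.78.
μ is the stated best guess, 2500.00.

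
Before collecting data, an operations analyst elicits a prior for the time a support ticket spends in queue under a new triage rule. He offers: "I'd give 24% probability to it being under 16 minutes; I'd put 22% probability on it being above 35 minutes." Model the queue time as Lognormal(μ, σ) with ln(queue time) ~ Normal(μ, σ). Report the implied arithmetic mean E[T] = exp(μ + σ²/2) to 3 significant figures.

E[T] ≈ 26.8 minutes

If T ~ Lognormal(μ,σ) then ln T ~ Normal(μ,σ), so the p-quantile of ln T is μ + z_p·σ.
ln(16) = 2.773 and ln(35) = 3.555; z_{0.24} = -0.7063, z_{0.78} = 0.7722.
σ = (3.555 − 2.773)/(0.7722 − (-0.7063)) = 0.529.
μ = 2.773 − (-0.7063)·0.529 = 3.147.
E[T] = exp(μ + σ²/2) = exp(3.147 + 0.1401) = 26.8 minutes.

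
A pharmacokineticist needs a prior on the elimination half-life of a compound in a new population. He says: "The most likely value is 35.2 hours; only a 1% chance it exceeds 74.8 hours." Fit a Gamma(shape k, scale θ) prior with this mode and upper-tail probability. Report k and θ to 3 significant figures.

k ≈ 9.54, θ ≈ 4.12

Gamma(k,θ) with k>1 has mode (k−1)θ, so θ = 35.2/(k−1).
Need P(X < 74.8) = 0.99 with θ tied to k this way. Start at k = 2, θ = 35.2: P(X<74.8) ≈ 0.627.
Too low — raise k to concentrate. Iterating converges to k ≈ 9.54.
Then θ = 35.2/(9.54−1) ≈ 4.12.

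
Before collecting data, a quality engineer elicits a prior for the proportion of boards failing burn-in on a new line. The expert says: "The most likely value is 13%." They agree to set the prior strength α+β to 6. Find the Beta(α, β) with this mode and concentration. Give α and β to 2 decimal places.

For α,β > 1 the Beta mode is (α−1)/(α+β−2). With α+β = 6, the mode is (α−1)/4.
Set (α−1)/4 = 0.13 → α = 1 + 0.13·4 = 1.52.
β = 6 − α = 4.48.

α = 1.52, β = 4.48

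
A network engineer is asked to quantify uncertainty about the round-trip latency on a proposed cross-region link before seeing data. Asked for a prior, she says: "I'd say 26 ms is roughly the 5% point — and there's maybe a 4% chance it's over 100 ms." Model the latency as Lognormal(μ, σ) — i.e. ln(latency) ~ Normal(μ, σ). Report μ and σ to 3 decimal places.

If T ~ Lognormal(μ,σ) then ln T ~ Normal(μ,σ), so the p-quantile of ln T is μ + z_p·σ.
ln(26) = 3.258 and ln(100) = 4.605; z_{0.05} = -1.645, z_{0.96} = 1.751.
σ = (4.605 − 3.258)/(1.751 − (-1.645)) = 0.397.
μ = 3.258 − (-1.645)·0.397 = 3.911.

μ ≈ 3.911, σ ≈ 0.397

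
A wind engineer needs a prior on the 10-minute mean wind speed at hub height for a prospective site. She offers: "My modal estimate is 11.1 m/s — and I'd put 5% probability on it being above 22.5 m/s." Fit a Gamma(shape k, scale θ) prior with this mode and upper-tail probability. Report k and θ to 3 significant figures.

Gamma(k,θ) with k>1 has mode (k−1)θ, so θ = 11.1/(k−1).
Need P(X < 22.5) = 0.95 with θ tied to k this way. Start at k = 2, θ = 11.1: P(X<22.5) ≈ 0.601.
Too low — raise k to concentrate. Iterating converges to k ≈ 6.55.
Then θ = 11.1/(6.55−1) ≈ 2.

k ≈ 6.55, θ ≈ 2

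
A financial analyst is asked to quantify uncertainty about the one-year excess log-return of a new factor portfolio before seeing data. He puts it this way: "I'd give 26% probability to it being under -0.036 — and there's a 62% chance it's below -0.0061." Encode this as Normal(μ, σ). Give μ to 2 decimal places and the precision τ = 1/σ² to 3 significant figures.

μ = -0.02, τ = 1010

The p-quantile of Normal(μ,σ) is μ + z_p·σ, with z_{0.26} = -0.6433 and z_{0.62} = 0.3055.
Eliminate σ: μ = (z₂·x₁ − z₁·x₂)/(z₂ − z₁) = (0.3055·-0.036 − (-0.6433)·-0.0061)/0.9488 = -0.02.
Then σ = (x₂ − x₁)/(z₂ − z₁) = (-0.0061 − -0.036)/0.9488 = 0.03.
Precision τ = 1/σ² = 1/0.03151² = 1010.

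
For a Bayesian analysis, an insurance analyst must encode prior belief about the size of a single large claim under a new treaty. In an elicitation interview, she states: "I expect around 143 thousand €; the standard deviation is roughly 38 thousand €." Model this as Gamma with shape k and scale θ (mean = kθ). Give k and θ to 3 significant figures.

k ≈ 14.2, θ ≈ 10.1

For Gamma(k, scale θ): mean = kθ, variance = kθ², so CV = 1/√k.
CV = SD/mean = 38/143 = 0.2657, hence k = 1/CV² = 14.2.
Then θ = mean/k = 143/14.2 = 10.1.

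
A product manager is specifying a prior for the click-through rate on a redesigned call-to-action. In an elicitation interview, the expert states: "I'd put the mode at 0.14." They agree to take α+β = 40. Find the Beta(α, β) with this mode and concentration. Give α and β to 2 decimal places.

α = 6.32, β = 33.68

For α,β > 1 the Beta mode is (α−1)/(α+β−2). With α+β = 40, the mode is (α−1)/38.
Set (α−1)/38 = 0.14 → α = 1 + 0.14·38 = 6.32.
β = 40 − α = 33.68.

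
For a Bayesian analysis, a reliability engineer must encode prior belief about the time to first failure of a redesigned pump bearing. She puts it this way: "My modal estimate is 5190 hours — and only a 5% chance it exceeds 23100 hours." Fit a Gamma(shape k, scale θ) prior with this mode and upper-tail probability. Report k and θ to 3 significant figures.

Gamma(k,θ) with k>1 has mode (k−1)θ, so θ = 5190/(k−1).
Need P(X < 23100) = 0.95 with θ tied to k this way. Start at k = 2, θ = 5190: P(X<23100) ≈ 0.936.
Too low — raise k to concentrate. Iterating converges to k ≈ 2.1.
Then θ = 5190/(2.1−1) ≈ 4700.

k ≈ 2.1, θ ≈ 4700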